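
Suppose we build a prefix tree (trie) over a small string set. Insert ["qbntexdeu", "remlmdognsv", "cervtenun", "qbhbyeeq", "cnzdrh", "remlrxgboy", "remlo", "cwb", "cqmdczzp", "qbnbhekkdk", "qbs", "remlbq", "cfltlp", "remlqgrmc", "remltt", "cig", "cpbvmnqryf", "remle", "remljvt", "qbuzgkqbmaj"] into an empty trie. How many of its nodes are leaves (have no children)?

Leaves are exactly the stored words that no other stored word extends.
Those words: "cervtenun", "cfltlp", "cig", "cnzdrh", "cpbvmnqryf", "cqmdczzp", "cwb", "qbhbyeeq", "qbnbhekkdk", "qbntexdeu", "qbs", "qbuzgkqbmaj", "remlbq", "remle", "remljvt", "remlmdognsv", "remlo", "remlqgrmc", "remlrxgboy", "remltt"
Leaf count: 20

20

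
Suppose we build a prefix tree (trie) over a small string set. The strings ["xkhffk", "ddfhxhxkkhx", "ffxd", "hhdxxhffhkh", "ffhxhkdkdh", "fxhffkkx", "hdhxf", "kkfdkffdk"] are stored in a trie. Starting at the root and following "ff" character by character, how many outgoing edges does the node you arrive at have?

2

Walk "ff" from the root, arriving at one node.
Characters that immediately follow "ff" among the stored strings: {h, x}.
That node has 2 child edges.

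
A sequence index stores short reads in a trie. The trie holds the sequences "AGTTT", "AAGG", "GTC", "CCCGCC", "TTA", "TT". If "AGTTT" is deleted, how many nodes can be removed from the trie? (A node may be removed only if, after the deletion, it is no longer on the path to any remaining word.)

4

Walk "AGTTT" from the leaf back toward the root, removing each node that no remaining word uses.
The suffix "GTTT" (4 nodes) is used only by "AGTTT"; the node for "A" still has the child "A", so pruning stops there.
Nodes removed: 4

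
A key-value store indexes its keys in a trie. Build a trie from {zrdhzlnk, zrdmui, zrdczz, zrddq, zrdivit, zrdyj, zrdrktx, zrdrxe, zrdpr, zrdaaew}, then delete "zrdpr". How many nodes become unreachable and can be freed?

A node on "zrdpr"'s path can go only if nothing else ends at it or branches off below it.
The suffix "pr" (2 nodes) is used only by "zrdpr"; the node for "zrd" still has the child "h", so pruning stops there.
Nodes removed: 2

2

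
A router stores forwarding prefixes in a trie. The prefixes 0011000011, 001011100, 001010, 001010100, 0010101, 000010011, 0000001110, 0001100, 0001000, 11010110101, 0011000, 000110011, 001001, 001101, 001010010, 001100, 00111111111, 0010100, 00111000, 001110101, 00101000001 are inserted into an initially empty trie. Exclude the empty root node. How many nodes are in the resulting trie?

76

Insert word by word; a character creates a node only if that edge doesn't already exist:
  "0011000011" → 10 new (0, 0, 1, 1, 0, 0, 0, 0, 1, 1)
  "001011100" → prefix "001" already present; 6 new (0, 1, 1, 1, 0, 0)
  "001010" → prefix "00101" already present; 1 new (0)
  "001010100" → prefix "001010" already present; 3 new (1, 0, 0)
  "0010101" → prefix "0010101" already present; 0 new (none)
  "000010011" → prefix "00" already present; 7 new (0, 0, 1, 0, 0, 1, 1)
  "0000001110" → prefix "0000" already present; 6 new (0, 0, 1, 1, 1, 0)
  "0001100" → prefix "000" already present; 4 new (1, 1, 0, 0)
  "0001000" → prefix "0001" already present; 3 new (0, 0, 0)
  "11010110101" → 11 new (1, 1, 0, 1, 0, 1, 1, 0, 1, 0, 1)
  "0011000" → prefix "0011000" already present; 0 new (none)
  "000110011" → prefix "0001100" already present; 2 new (1, 1)
  "001001" → prefix "0010" already present; 2 new (0, 1)
  "001101" → prefix "00110" already present; 1 new (1)
  "001010010" → prefix "001010" already present; 3 new (0, 1, 0)
  "001100" → prefix "001100" already present; 0 new (none)
  "00111111111" → prefix "0011" already present; 7 new (1, 1, 1, 1, 1, 1, 1)
  "0010100" → prefix "0010100" already present; 0 new (none)
  "00111000" → prefix "00111" already present; 3 new (0, 0, 0)
  "001110101" → prefix "001110" already present; 3 new (1, 0, 1)
  "00101000001" → prefix "0010100" already present; 4 new (0, 0, 0, 1)
Total nodes = 10 + 6 + 1 + 3 + 0 + 7 + 6 + 4 + 3 + 11 + 0 + 2 + 2 + 1 + 3 + 0 + 7 + 0 + 3 + 3 + 4 = 76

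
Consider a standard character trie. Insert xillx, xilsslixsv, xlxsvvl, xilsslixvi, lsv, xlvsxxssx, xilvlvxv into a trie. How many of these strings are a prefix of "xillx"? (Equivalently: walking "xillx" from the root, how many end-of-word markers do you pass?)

1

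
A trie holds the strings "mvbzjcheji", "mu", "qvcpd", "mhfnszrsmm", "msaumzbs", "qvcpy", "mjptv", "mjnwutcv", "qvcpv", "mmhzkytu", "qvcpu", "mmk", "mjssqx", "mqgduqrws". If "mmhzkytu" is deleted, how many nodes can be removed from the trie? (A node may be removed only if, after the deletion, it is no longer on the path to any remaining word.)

Walk "mmhzkytu" from the leaf back toward the root, removing each node that no remaining word uses.
The suffix "hzkytu" (6 nodes) is used only by "mmhzkytu"; the node for "mm" still has the child "k", so pruning stops there.
Nodes removed: 6

6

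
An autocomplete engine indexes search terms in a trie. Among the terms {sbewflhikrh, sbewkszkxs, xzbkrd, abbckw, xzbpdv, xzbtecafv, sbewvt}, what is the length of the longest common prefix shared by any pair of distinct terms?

4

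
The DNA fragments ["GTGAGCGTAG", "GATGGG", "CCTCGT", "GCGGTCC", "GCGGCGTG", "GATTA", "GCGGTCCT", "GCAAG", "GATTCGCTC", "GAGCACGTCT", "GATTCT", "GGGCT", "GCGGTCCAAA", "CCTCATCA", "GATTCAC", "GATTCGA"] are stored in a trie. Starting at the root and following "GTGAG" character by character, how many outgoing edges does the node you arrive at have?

1

Walk "GTGAG" from the root, arriving at one node.
Characters that immediately follow "GTGAG" among the stored strings: {C}.
That node has 1 child edge.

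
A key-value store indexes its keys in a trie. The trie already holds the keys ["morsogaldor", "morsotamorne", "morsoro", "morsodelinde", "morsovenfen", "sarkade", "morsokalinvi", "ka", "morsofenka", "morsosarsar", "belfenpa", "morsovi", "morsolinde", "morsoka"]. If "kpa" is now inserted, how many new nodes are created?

"k" is already a path in the trie; the remaining "pa" must be added.
New nodes needed: |"kpa"| − 1 = 3 − 1 = 2.

2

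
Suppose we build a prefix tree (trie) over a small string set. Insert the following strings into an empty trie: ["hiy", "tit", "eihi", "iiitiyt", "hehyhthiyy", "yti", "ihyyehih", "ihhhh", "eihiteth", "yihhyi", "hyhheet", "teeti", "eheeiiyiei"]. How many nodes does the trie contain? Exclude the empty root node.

For each word, the new-node count is its length minus the longest prefix already in the trie:
  "hiy" → 3 new (h, i, y)
  "tit" → 3 new (t, i, t)
  "eihi" → 4 new (e, i, h, i)
  "iiitiyt" → 7 new (i, i, i, t, i, y, t)
  "hehyhthiyy" → prefix "h" already present; 9 new (e, h, y, h, t, h, i, y, y)
  "yti" → 3 new (y, t, i)
  "ihyyehih" → prefix "i" already present; 7 new (h, y, y, e, h, i, h)
  "ihhhh" → prefix "ih" already present; 3 new (h, h, h)
  "eihiteth" → prefix "eihi" already present; 4 new (t, e, t, h)
  "yihhyi" → prefix "y" already present; 5 new (i, h, h, y, i)
  "hyhheet" → prefix "h" already present; 6 new (y, h, h, e, e, t)
  "teeti" → prefix "t" already present; 4 new (e, e, t, i)
  "eheeiiyiei" → prefix "e" already present; 9 new (h, e, e, i, i, y, i, e, i)
Total nodes = 3 + 3 + 4 + 7 + 9 + 3 + 7 + 3 + 4 + 5 + 6 + 4 + 9 = 67

67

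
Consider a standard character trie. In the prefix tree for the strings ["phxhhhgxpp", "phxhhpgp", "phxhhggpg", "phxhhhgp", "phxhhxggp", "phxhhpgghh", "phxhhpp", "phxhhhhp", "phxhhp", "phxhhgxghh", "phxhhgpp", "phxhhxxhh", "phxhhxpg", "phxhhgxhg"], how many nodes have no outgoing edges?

13

Leaves are exactly the stored words that no other stored word extends.
Those words: "phxhhggpg", "phxhhgpp", "phxhhgxghh", "phxhhgxhg", "phxhhhgp", "phxhhhgxpp", "phxhhhhp", "phxhhpgghh", "phxhhpgp", "phxhhpp", "phxhhxggp", "phxhhxpg", "phxhhxxhh"
Leaf count: 13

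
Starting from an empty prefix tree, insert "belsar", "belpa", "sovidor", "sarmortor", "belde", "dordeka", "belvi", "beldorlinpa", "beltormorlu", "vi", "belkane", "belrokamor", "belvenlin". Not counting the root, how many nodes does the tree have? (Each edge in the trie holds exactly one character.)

For each word, the new-node count is its length minus the longest prefix already in the trie:
  "belsar" → 6 new (b, e, l, s, a, r)
  "belpa" → prefix "bel" already present; 2 new (p, a)
  "sovidor" → 7 new (s, o, v, i, d, o, r)
  "sarmortor" → prefix "s" already present; 8 new (a, r, m, o, r, t, o, r)
  "belde" → prefix "bel" already present; 2 new (d, e)
  "dordeka" → 7 new (d, o, r, d, e, k, a)
  "belvi" → prefix "bel" already present; 2 new (v, i)
  "beldorlinpa" → prefix "beld" already present; 7 new (o, r, l, i, n, p, a)
  "beltormorlu" → prefix "bel" already present; 8 new (t, o, r, m, o, r, l, u)
  "vi" → 2 new (v, i)
  "belkane" → prefix "bel" already present; 4 new (k, a, n, e)
  "belrokamor" → prefix "bel" already present; 7 new (r, o, k, a, m, o, r)
  "belvenlin" → prefix "belv" already present; 5 new (e, n, l, i, n)
Total nodes = 6 + 2 + 7 + 8 + 2 + 7 + 2 + 7 + 8 + 2 + 4 + 7 + 5 = 67

67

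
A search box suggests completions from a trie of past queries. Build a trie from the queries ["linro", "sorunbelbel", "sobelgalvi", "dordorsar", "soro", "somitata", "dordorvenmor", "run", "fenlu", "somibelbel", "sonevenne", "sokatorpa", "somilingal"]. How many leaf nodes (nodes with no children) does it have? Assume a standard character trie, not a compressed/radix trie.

13

A leaf is a node with no children — equivalently, the end of a word that is not a proper prefix of any other stored word.
Those words: "dordorsar", "dordorvenmor", "fenlu", "linro", "run", "sobelgalvi", "sokatorpa", "somibelbel", "somilingal", "somitata", "sonevenne", "soro", "sorunbelbel"
Leaf count: 13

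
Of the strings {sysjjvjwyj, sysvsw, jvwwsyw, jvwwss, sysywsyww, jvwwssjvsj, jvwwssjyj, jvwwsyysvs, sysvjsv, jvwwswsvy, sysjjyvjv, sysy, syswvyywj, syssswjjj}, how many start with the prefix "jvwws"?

6

Traverse to the node for "jvwws", then collect every word in that subtree.
Words under "jvwws": jvwwss, jvwwssjvsj, jvwwssjyj, jvwwswsvy, jvwwsyw, jvwwsyysvs
Count: 6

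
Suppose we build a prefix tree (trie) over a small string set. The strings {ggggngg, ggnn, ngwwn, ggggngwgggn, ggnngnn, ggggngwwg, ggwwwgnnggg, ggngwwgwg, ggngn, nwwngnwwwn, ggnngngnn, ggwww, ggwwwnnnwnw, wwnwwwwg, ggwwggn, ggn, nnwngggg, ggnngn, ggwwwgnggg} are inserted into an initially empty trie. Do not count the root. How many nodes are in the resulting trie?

79

Insert word by word; a character creates a node only if that edge doesn't already exist:
  "ggggngg" → 7 new (g, g, g, g, n, g, g)
  "ggnn" → prefix "gg" already present; 2 new (n, n)
  "ngwwn" → 5 new (n, g, w, w, n)
  "ggggngwgggn" → prefix "ggggng" already present; 5 new (w, g, g, g, n)
  "ggnngnn" → prefix "ggnn" already present; 3 new (g, n, n)
  "ggggngwwg" → prefix "ggggngw" already present; 2 new (w, g)
  "ggwwwgnnggg" → prefix "gg" already present; 9 new (w, w, w, g, n, n, g, g, g)
  "ggngwwgwg" → prefix "ggn" already present; 6 new (g, w, w, g, w, g)
  "ggngn" → prefix "ggng" already present; 1 new (n)
  "nwwngnwwwn" → prefix "n" already present; 9 new (w, w, n, g, n, w, w, w, n)
  "ggnngngnn" → prefix "ggnngn" already present; 3 new (g, n, n)
  "ggwww" → prefix "ggwww" already present; 0 new (none)
  "ggwwwnnnwnw" → prefix "ggwww" already present; 6 new (n, n, n, w, n, w)
  "wwnwwwwg" → 8 new (w, w, n, w, w, w, w, g)
  "ggwwggn" → prefix "ggww" already present; 3 new (g, g, n)
  "ggn" → prefix "ggn" already present; 0 new (none)
  "nnwngggg" → prefix "n" already present; 7 new (n, w, n, g, g, g, g)
  "ggnngn" → prefix "ggnngn" already present; 0 new (none)
  "ggwwwgnggg" → prefix "ggwwwgn" already present; 3 new (g, g, g)
Total nodes = 7 + 2 + 5 + 5 + 3 + 2 + 9 + 6 + 1 + 9 + 3 + 0 + 6 + 8 + 3 + 0 + 7 + 0 + 3 = 79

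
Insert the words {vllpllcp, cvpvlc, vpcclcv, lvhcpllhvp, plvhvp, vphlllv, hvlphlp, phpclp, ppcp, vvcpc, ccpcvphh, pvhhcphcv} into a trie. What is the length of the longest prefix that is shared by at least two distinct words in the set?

2

The deepest shared node is where two words last agree before diverging.
"vpcclcv" and "vphlllv" agree on "vp" (2 characters) before diverging; nothing deeper is shared.
Longest shared-prefix length: 2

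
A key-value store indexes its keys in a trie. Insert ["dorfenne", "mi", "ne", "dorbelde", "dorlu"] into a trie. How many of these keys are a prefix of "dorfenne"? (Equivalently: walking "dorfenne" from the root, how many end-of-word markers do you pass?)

1

Check each prefix of "dorfenne" against the stored set — each match is an end-marker on the path.
Prefixes of the query that are stored words: "dorfenne"
Count: 1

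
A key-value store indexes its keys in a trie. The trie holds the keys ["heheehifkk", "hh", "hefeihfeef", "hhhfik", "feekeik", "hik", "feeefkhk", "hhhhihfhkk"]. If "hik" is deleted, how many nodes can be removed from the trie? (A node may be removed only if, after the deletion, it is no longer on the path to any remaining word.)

A node on "hik"'s path can go only if nothing else ends at it or branches off below it.
The suffix "ik" (2 nodes) is used only by "hik"; the node for "h" still has the child "e", so pruning stops there.
Nodes removed: 2

2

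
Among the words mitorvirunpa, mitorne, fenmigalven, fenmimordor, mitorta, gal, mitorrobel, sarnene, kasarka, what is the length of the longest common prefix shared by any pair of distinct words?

Equivalently: take the maximum, over all pairs, of their longest common prefix length.
e.g. "fenmigalven" and "fenmimordor" share the prefix "fenmi" of length 5; no pair shares a longer one.
Longest shared-prefix length: 5

5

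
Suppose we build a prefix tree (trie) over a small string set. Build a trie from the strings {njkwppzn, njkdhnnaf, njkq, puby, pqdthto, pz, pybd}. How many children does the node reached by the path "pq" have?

1

Walk "pq" from the root, arriving at one node.
Characters that immediately follow "pq" among the stored strings: {d}.
That node has 1 child edge.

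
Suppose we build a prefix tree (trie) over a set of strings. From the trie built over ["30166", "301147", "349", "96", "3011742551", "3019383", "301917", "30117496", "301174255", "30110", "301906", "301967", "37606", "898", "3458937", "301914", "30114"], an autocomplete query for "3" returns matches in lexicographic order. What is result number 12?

301967

Filter for "3…" and sort: "30110", "30114", "301147", "301174255", "3011742551", "30117496", "30166", "301906", "301914", "301917", "3019383", "301967", "3458937", "349", "37606"
The 12th is 301967.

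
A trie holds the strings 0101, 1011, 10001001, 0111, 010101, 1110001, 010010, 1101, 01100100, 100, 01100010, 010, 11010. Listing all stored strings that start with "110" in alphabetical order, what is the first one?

DFS of the "110" subtree visits, in order: "1101", "11010"
Position 1: 1101

1101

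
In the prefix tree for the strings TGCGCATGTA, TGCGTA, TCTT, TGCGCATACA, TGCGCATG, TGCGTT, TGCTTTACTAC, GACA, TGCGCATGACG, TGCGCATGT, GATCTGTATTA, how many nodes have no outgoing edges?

9

Leaves are exactly the stored words that no other stored word extends.
Those words: "GACA", "GATCTGTATTA", "TCTT", "TGCGCATACA", "TGCGCATGACG", "TGCGCATGTA", "TGCGTA", "TGCGTT", "TGCTTTACTAC"
Leaf count: 9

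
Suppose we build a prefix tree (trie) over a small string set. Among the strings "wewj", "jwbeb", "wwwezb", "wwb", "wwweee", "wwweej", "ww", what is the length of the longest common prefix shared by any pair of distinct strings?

5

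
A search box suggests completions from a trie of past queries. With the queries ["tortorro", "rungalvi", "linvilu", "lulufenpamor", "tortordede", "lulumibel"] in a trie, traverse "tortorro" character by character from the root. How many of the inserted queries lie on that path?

1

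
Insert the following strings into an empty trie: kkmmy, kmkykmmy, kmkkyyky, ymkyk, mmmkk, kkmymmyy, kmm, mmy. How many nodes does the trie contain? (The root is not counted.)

34

For each word, the new-node count is its length minus the longest prefix already in the trie:
  "kkmmy" → 5 new (k, k, m, m, y)
  "kmkykmmy" → prefix "k" already present; 7 new (m, k, y, k, m, m, y)
  "kmkkyyky" → prefix "kmk" already present; 5 new (k, y, y, k, y)
  "ymkyk" → 5 new (y, m, k, y, k)
  "mmmkk" → 5 new (m, m, m, k, k)
  "kkmymmyy" → prefix "kkm" already present; 5 new (y, m, m, y, y)
  "kmm" → prefix "km" already present; 1 new (m)
  "mmy" → prefix "mm" already present; 1 new (y)
Total nodes = 5 + 7 + 5 + 5 + 5 + 5 + 1 + 1 = 34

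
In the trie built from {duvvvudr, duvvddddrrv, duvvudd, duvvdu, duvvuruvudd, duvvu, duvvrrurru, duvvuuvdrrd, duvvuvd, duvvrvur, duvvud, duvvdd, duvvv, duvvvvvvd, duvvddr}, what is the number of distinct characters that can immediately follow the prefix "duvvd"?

Walk "duvvd" from the root, arriving at one node.
Characters that immediately follow "duvvd" among the stored strings: {d, u}.
That node has 2 child edges.

2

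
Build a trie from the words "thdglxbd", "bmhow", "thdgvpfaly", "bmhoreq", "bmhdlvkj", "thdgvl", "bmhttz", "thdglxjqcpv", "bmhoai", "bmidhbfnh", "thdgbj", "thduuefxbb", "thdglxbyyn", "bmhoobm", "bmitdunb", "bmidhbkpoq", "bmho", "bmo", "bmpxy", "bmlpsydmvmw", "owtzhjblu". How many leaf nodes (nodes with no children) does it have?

20

Leaves are exactly the stored words that no other stored word extends.
Those words: "bmhdlvkj", "bmhoai", "bmhoobm", "bmhoreq", "bmhow", "bmhttz", "bmidhbfnh", "bmidhbkpoq", "bmitdunb", "bmlpsydmvmw", "bmo", "bmpxy", "owtzhjblu", "thdgbj", "thdglxbd", "thdglxbyyn", "thdglxjqcpv", "thdgvl", "thdgvpfaly", "thduuefxbb"
Leaf count: 20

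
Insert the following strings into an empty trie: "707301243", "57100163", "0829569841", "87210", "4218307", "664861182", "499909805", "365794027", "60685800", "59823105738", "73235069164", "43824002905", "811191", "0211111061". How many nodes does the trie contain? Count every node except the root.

116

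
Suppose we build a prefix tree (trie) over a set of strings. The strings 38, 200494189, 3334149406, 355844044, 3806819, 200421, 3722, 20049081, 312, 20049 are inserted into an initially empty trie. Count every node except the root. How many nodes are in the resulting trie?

43

For each word, the new-node count is its length minus the longest prefix already in the trie:
  "38" → 2 new (3, 8)
  "200494189" → 9 new (2, 0, 0, 4, 9, 4, 1, 8, 9)
  "3334149406" → prefix "3" already present; 9 new (3, 3, 4, 1, 4, 9, 4, 0, 6)
  "355844044" → prefix "3" already present; 8 new (5, 5, 8, 4, 4, 0, 4, 4)
  "3806819" → prefix "38" already present; 5 new (0, 6, 8, 1, 9)
  "200421" → prefix "2004" already present; 2 new (2, 1)
  "3722" → prefix "3" already present; 3 new (7, 2, 2)
  "20049081" → prefix "20049" already present; 3 new (0, 8, 1)
  "312" → prefix "3" already present; 2 new (1, 2)
  "20049" → prefix "20049" already present; 0 new (none)
Total nodes = 2 + 9 + 9 + 8 + 5 + 2 + 3 + 3 + 2 + 0 = 43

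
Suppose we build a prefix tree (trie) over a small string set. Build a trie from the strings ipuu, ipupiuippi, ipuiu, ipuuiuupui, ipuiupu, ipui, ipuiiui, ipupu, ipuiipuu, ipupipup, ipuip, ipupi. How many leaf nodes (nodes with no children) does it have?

A leaf is a node with no children — equivalently, the end of a word that is not a proper prefix of any other stored word.
Those words: "ipuiipuu", "ipuiiui", "ipuip", "ipuiupu", "ipupipup", "ipupiuippi", "ipupu", "ipuuiuupui"
Leaf count: 8

8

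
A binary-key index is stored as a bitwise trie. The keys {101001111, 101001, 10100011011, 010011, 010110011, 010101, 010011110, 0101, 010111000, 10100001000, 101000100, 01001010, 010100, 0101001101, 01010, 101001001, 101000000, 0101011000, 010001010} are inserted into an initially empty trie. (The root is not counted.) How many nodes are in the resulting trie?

For each word, the new-node count is its length minus the longest prefix already in the trie:
  "101001111" → 9 new (1, 0, 1, 0, 0, 1, 1, 1, 1)
  "101001" → prefix "101001" already present; 0 new (none)
  "10100011011" → prefix "10100" already present; 6 new (0, 1, 1, 0, 1, 1)
  "010011" → 6 new (0, 1, 0, 0, 1, 1)
  "010110011" → prefix "010" already present; 6 new (1, 1, 0, 0, 1, 1)
  "010101" → prefix "0101" already present; 2 new (0, 1)
  "010011110" → prefix "010011" already present; 3 new (1, 1, 0)
  "0101" → prefix "0101" already present; 0 new (none)
  "010111000" → prefix "01011" already present; 4 new (1, 0, 0, 0)
  "10100001000" → prefix "101000" already present; 5 new (0, 1, 0, 0, 0)
  "101000100" → prefix "1010001" already present; 2 new (0, 0)
  "01001010" → prefix "01001" already present; 3 new (0, 1, 0)
  "010100" → prefix "01010" already present; 1 new (0)
  "0101001101" → prefix "010100" already present; 4 new (1, 1, 0, 1)
  "01010" → prefix "01010" already present; 0 new (none)
  "101001001" → prefix "101001" already present; 3 new (0, 0, 1)
  "101000000" → prefix "1010000" already present; 2 new (0, 0)
  "0101011000" → prefix "010101" already present; 4 new (1, 0, 0, 0)
  "010001010" → prefix "0100" already present; 5 new (0, 1, 0, 1, 0)
Total nodes = 9 + 0 + 6 + 6 + 6 + 2 + 3 + 0 + 4 + 5 + 2 + 3 + 1 + 4 + 0 + 3 + 2 + 4 + 5 = 65

65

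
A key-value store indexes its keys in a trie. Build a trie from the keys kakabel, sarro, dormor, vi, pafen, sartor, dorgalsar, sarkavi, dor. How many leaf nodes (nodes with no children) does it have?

8

Leaves are exactly the stored words that no other stored word extends.
Those words: "dorgalsar", "dormor", "kakabel", "pafen", "sarkavi", "sarro", "sartor", "vi"
Leaf count: 8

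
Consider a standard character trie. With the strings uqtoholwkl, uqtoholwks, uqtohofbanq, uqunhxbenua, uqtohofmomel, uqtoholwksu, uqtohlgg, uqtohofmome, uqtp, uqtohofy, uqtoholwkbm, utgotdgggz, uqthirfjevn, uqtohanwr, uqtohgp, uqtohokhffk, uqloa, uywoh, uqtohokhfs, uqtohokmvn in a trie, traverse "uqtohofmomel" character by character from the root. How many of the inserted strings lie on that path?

Traverse "uqtohofmomel" character by character; count nodes along the way that are marked as word ends.
Prefixes of the query that are stored words: "uqtohofmome", "uqtohofmomel"
Count: 2

2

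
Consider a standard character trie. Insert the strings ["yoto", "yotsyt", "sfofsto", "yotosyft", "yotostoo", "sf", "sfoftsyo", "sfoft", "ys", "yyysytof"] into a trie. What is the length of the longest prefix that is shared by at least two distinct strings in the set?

5

Look for the deepest trie node that still has at least two words in its subtree.
"sfoft" and "sfoftsyo" agree on "sfoft" (5 characters) before diverging; nothing deeper is shared.
Longest shared-prefix length: 5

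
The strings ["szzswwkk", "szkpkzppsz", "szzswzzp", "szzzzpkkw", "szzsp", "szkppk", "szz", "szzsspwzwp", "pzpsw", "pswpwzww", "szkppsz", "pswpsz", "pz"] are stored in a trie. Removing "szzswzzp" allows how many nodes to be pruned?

Walk "szzswzzp" from the leaf back toward the root, removing each node that no remaining word uses.
The suffix "zzp" (3 nodes) is used only by "szzswzzp"; the node for "szzsw" still has the child "w", so pruning stops there.
Nodes removed: 3

3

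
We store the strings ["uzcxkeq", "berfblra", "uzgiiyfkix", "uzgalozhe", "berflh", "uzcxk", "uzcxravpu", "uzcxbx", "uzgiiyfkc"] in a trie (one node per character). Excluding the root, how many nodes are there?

39

Insert word by word; a character creates a node only if that edge doesn't already exist:
  "uzcxkeq" → 7 new (u, z, c, x, k, e, q)
  "berfblra" → 8 new (b, e, r, f, b, l, r, a)
  "uzgiiyfkix" → prefix "uz" already present; 8 new (g, i, i, y, f, k, i, x)
  "uzgalozhe" → prefix "uzg" already present; 6 new (a, l, o, z, h, e)
  "berflh" → prefix "berf" already present; 2 new (l, h)
  "uzcxk" → prefix "uzcxk" already present; 0 new (none)
  "uzcxravpu" → prefix "uzcx" already present; 5 new (r, a, v, p, u)
  "uzcxbx" → prefix "uzcx" already present; 2 new (b, x)
  "uzgiiyfkc" → prefix "uzgiiyfk" already present; 1 new (c)
Total nodes = 7 + 8 + 8 + 6 + 2 + 0 + 5 + 2 + 1 = 39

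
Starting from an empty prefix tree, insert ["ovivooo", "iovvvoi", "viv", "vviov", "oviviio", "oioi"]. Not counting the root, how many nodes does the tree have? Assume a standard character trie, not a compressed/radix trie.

Trie structure (* marks end of a word):
(root)
├─ i
│  └─ o
│     └─ v
│        └─ v
│           └─ v
│              └─ o
│                 └─ i *
├─ o
│  ├─ i
│  │  └─ o
│  │     └─ i *
│  └─ v
│     └─ i
│        └─ v
│           ├─ i
│           │  └─ i
│           │     └─ o *
│           └─ o
│              └─ o
│                 └─ o *
└─ v
   ├─ i
   │  └─ v *
   └─ v
      └─ i
         └─ o
            └─ v *
Counting every labelled node above: 27.

27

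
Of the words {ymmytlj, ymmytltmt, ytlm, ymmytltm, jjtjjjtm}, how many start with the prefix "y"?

Walk to "y"; the words in its subtree are exactly those with that prefix.
Words under "y": ymmytlj, ymmytltm, ymmytltmt, ytlm
Count: 4

4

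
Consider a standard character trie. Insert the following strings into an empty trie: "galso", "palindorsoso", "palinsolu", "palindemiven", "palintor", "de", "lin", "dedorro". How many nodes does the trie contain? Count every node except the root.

For each word, the new-node count is its length minus the longest prefix already in the trie:
  "galso" → 5 new (g, a, l, s, o)
  "palindorsoso" → 12 new (p, a, l, i, n, d, o, r, s, o, s, o)
  "palinsolu" → prefix "palin" already present; 4 new (s, o, l, u)
  "palindemiven" → prefix "palind" already present; 6 new (e, m, i, v, e, n)
  "palintor" → prefix "palin" already present; 3 new (t, o, r)
  "de" → 2 new (d, e)
  "lin" → 3 new (l, i, n)
  "dedorro" → prefix "de" already present; 5 new (d, o, r, r, o)
Total nodes = 5 + 12 + 4 + 6 + 3 + 2 + 3 + 5 = 40

40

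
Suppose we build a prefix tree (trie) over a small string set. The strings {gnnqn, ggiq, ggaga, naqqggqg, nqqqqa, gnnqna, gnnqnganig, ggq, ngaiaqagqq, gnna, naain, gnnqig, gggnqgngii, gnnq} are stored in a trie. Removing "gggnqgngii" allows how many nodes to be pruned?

After clearing the end-marker at "gggnqgngii", prune upward until reaching a node still needed by another word.
The suffix "gnqgngii" (8 nodes) is used only by "gggnqgngii"; the node for "gg" still has the child "i", so pruning stops there.
Nodes removed: 8

8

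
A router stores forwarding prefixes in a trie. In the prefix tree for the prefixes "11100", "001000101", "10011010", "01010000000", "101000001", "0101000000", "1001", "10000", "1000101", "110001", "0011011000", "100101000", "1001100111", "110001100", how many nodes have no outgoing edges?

A leaf is a node with no children — equivalently, the end of a word that is not a proper prefix of any other stored word.
Those words: "001000101", "0011011000", "01010000000", "10000", "1000101", "100101000", "1001100111", "10011010", "101000001", "110001100", "11100"
Leaf count: 11

11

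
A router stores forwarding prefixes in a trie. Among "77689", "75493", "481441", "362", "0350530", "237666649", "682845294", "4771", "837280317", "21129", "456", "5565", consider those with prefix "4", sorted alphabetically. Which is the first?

456

DFS of the "4" subtree visits, in order: "456", "4771", "481441"
Position 1: 456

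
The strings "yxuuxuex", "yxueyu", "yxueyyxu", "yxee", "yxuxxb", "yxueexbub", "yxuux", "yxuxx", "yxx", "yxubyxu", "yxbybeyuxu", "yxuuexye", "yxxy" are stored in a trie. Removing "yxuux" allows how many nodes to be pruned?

A node on "yxuux"'s path can go only if nothing else ends at it or branches off below it.
Every node on "yxuux" is still needed (e.g. by "yxuuxuex"), so nothing is freed.
Nodes removed: 0

0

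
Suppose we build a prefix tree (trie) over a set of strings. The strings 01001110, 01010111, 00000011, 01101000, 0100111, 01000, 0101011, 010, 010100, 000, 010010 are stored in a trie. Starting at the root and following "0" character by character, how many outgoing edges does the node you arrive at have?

Walk "0" from the root, arriving at one node.
Distinct next characters after "0": 0, 1.
That node has 2 child edges.

2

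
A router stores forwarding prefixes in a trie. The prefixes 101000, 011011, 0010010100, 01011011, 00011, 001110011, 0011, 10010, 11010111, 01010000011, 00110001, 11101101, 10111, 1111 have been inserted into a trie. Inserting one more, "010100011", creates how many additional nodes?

"0101000" is already a path in the trie; the remaining "11" must be added.
So 9 − 7 = 2 new nodes.

2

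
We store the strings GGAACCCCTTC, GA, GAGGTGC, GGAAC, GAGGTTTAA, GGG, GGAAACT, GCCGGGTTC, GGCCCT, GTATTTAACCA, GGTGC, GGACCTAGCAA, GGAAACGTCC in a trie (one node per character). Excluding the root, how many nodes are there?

Count nodes per top-level branch (shared prefixes stored once):
  'G'-branch (GA, GAGGTGC, GAGGTTTAA, GCCGGGTTC, GGAAACGTCC, GGAAACT, GGAAC, GGAACCCCTTC, GGACCTAGCAA, GGCCCT, GGG, GGTGC, GTATTTAACCA): 62 nodes
Sum: 62

62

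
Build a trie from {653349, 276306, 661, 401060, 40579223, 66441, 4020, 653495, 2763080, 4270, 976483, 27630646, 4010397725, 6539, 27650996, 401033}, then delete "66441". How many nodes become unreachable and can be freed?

3

Walk "66441" from the leaf back toward the root, removing each node that no remaining word uses.
The suffix "441" (3 nodes) is used only by "66441"; the node for "66" still has the child "1", so pruning stops there.
Nodes removed: 3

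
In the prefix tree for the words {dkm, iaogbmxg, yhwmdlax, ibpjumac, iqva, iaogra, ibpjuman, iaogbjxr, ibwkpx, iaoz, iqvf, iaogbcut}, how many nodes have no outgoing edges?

12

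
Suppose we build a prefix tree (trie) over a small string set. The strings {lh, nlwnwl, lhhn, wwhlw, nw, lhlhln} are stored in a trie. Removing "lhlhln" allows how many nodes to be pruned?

After clearing the end-marker at "lhlhln", prune upward until reaching a node still needed by another word.
The suffix "lhln" (4 nodes) is used only by "lhlhln"; the node for "lh" still has the child "h", so pruning stops there.
Nodes removed: 4

4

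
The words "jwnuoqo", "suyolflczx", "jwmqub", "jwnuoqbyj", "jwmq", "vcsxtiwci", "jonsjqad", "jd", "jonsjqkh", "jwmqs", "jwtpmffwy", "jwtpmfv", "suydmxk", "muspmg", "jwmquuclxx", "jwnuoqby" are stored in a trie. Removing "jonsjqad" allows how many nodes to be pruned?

After clearing the end-marker at "jonsjqad", prune upward until reaching a node still needed by another word.
The suffix "ad" (2 nodes) is used only by "jonsjqad"; the node for "jonsjq" still has the child "k", so pruning stops there.
Nodes removed: 2

2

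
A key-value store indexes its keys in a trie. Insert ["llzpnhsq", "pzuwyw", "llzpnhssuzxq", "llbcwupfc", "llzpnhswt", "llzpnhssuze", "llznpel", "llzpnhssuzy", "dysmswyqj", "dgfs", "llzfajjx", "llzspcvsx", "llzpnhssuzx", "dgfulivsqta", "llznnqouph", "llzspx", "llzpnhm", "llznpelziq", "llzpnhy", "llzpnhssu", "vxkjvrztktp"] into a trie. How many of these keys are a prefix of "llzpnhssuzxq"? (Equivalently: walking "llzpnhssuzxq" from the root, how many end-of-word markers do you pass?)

Traverse "llzpnhssuzxq" character by character; count nodes along the way that are marked as word ends.
Prefixes of the query that are stored words: "llzpnhssu", "llzpnhssuzx", "llzpnhssuzxq"
Count: 3

3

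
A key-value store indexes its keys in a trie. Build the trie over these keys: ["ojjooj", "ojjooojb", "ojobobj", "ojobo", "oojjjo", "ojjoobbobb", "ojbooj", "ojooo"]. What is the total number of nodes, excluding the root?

Insert word by word; a character creates a node only if that edge doesn't already exist:
  "ojjooj" → 6 new (o, j, j, o, o, j)
  "ojjooojb" → prefix "ojjoo" already present; 3 new (o, j, b)
  "ojobobj" → prefix "oj" already present; 5 new (o, b, o, b, j)
  "ojobo" → prefix "ojobo" already present; 0 new (none)
  "oojjjo" → prefix "o" already present; 5 new (o, j, j, j, o)
  "ojjoobbobb" → prefix "ojjoo" already present; 5 new (b, b, o, b, b)
  "ojbooj" → prefix "oj" already present; 4 new (b, o, o, j)
  "ojooo" → prefix "ojo" already present; 2 new (o, o)
Total nodes = 6 + 3 + 5 + 0 + 5 + 5 + 4 + 2 = 30

30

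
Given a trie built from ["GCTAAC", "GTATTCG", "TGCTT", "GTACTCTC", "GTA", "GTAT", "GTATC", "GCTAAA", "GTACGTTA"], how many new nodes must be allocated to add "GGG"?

The longest prefix of "GGG" already in the trie is "G" (length 1).
New nodes needed: |"GGG"| − 1 = 3 − 1 = 2.

2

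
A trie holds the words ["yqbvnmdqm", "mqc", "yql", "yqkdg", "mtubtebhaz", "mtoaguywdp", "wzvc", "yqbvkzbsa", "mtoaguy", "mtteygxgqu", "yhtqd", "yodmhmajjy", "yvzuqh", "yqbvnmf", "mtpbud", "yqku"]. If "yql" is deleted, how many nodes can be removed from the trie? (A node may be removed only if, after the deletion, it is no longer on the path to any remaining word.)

Walk "yql" from the leaf back toward the root, removing each node that no remaining word uses.
The suffix "l" (1 node) is used only by "yql"; the node for "yq" still has the child "b", so pruning stops there.
Nodes removed: 1

1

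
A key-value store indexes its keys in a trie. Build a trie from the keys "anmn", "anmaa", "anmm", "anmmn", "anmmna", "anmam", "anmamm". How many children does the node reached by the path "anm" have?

3

The children of the "anm" node are the distinct next characters among strings starting with "anm".
Characters that immediately follow "anm" among the stored strings: {a, m, n}.
That node has 3 child edges.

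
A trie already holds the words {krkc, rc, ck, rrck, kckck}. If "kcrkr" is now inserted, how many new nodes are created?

"kc" is already a path in the trie; the remaining "rkr" must be added.
New nodes needed: |"kcrkr"| − 2 = 5 − 2 = 3.

3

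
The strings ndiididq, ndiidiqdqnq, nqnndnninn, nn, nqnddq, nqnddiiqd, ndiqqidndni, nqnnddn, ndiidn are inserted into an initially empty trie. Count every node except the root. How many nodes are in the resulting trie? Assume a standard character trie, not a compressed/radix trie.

41

Insert word by word; a character creates a node only if that edge doesn't already exist:
  "ndiididq" → 8 new (n, d, i, i, d, i, d, q)
  "ndiidiqdqnq" → prefix "ndiidi" already present; 5 new (q, d, q, n, q)
  "nqnndnninn" → prefix "n" already present; 9 new (q, n, n, d, n, n, i, n, n)
  "nn" → prefix "n" already present; 1 new (n)
  "nqnddq" → prefix "nqn" already present; 3 new (d, d, q)
  "nqnddiiqd" → prefix "nqndd" already present; 4 new (i, i, q, d)
  "ndiqqidndni" → prefix "ndi" already present; 8 new (q, q, i, d, n, d, n, i)
  "nqnnddn" → prefix "nqnnd" already present; 2 new (d, n)
  "ndiidn" → prefix "ndiid" already present; 1 new (n)
Total nodes = 8 + 5 + 9 + 1 + 3 + 4 + 8 + 2 + 1 = 41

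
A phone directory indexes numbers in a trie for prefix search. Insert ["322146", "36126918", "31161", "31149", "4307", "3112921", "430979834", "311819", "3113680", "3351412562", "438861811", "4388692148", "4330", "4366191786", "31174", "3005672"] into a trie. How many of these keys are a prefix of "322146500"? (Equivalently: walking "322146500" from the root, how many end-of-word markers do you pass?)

1

Traverse "322146500" character by character; count nodes along the way that are marked as word ends.
Prefixes of the query that are stored words: "322146"
Count: 1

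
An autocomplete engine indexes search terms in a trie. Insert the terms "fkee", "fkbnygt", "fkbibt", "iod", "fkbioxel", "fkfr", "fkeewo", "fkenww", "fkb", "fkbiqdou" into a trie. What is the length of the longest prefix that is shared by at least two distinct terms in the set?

4

Look for the deepest trie node that still has at least two words in its subtree.
"fkbibt" and "fkbioxel" agree on "fkbi" (4 characters) before diverging; nothing deeper is shared.
Longest shared-prefix length: 4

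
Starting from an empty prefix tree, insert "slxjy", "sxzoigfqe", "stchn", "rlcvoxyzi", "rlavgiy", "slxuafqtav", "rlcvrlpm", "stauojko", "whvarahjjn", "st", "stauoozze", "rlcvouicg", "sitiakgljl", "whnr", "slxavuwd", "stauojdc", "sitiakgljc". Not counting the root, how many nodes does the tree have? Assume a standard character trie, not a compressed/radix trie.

For each word, the new-node count is its length minus the longest prefix already in the trie:
  "slxjy" → 5 new (s, l, x, j, y)
  "sxzoigfqe" → prefix "s" already present; 8 new (x, z, o, i, g, f, q, e)
  "stchn" → prefix "s" already present; 4 new (t, c, h, n)
  "rlcvoxyzi" → 9 new (r, l, c, v, o, x, y, z, i)
  "rlavgiy" → prefix "rl" already present; 5 new (a, v, g, i, y)
  "slxuafqtav" → prefix "slx" already present; 7 new (u, a, f, q, t, a, v)
  "rlcvrlpm" → prefix "rlcv" already present; 4 new (r, l, p, m)
  "stauojko" → prefix "st" already present; 6 new (a, u, o, j, k, o)
  "whvarahjjn" → 10 new (w, h, v, a, r, a, h, j, j, n)
  "st" → prefix "st" already present; 0 new (none)
  "stauoozze" → prefix "stauo" already present; 4 new (o, z, z, e)
  "rlcvouicg" → prefix "rlcvo" already present; 4 new (u, i, c, g)
  "sitiakgljl" → prefix "s" already present; 9 new (i, t, i, a, k, g, l, j, l)
  "whnr" → prefix "wh" already present; 2 new (n, r)
  "slxavuwd" → prefix "slx" already present; 5 new (a, v, u, w, d)
  "stauojdc" → prefix "stauoj" already present; 2 new (d, c)
  "sitiakgljc" → prefix "sitiakglj" already present; 1 new (c)
Total nodes = 5 + 8 + 4 + 9 + 5 + 7 + 4 + 6 + 10 + 0 + 4 + 4 + 9 + 2 + 5 + 2 + 1 = 85

85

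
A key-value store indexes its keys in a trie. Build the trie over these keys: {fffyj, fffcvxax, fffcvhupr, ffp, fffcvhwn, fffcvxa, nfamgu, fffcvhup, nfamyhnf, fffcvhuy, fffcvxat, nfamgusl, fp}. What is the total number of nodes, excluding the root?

32

Count nodes per top-level branch (shared prefixes stored once):
  'f'-branch (fffcvhup, fffcvhupr, fffcvhuy, fffcvhwn, fffcvxa, fffcvxat, fffcvxax, fffyj, ffp, fp): 20 nodes
  'n'-branch (nfamgu, nfamgusl, nfamyhnf): 12 nodes
Sum: 32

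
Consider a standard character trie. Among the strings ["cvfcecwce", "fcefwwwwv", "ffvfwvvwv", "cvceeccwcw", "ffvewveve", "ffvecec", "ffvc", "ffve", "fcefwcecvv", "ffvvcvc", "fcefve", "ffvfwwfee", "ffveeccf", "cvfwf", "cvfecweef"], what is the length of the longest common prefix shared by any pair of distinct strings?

5

Look for the deepest trie node that still has at least two words in its subtree.
"fcefwcecvv" and "fcefwwwwv" agree on "fcefw" (5 characters) before diverging; nothing deeper is shared.
Longest shared-prefix length: 5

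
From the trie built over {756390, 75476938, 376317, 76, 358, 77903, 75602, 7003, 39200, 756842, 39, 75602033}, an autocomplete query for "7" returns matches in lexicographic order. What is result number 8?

77903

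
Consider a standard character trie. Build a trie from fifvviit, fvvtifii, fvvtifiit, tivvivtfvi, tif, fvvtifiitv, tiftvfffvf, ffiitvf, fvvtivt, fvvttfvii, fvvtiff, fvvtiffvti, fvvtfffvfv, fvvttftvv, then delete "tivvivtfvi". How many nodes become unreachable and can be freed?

A node on "tivvivtfvi"'s path can go only if nothing else ends at it or branches off below it.
The suffix "vvivtfvi" (8 nodes) is used only by "tivvivtfvi"; the node for "ti" still has the child "f", so pruning stops there.
Nodes removed: 8

8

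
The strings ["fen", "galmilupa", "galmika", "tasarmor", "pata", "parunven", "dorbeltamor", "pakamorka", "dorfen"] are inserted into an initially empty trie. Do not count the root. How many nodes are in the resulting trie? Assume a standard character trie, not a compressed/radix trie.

Insert word by word; a character creates a node only if that edge doesn't already exist:
  "fen" → 3 new (f, e, n)
  "galmilupa" → 9 new (g, a, l, m, i, l, u, p, a)
  "galmika" → prefix "galmi" already present; 2 new (k, a)
  "tasarmor" → 8 new (t, a, s, a, r, m, o, r)
  "pata" → 4 new (p, a, t, a)
  "parunven" → prefix "pa" already present; 6 new (r, u, n, v, e, n)
  "dorbeltamor" → 11 new (d, o, r, b, e, l, t, a, m, o, r)
  "pakamorka" → prefix "pa" already present; 7 new (k, a, m, o, r, k, a)
  "dorfen" → prefix "dor" already present; 3 new (f, e, n)
Total nodes = 3 + 9 + 2 + 8 + 4 + 6 + 11 + 7 + 3 = 53

53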